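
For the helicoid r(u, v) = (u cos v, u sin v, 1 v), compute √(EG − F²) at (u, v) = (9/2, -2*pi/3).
√(EG − F²)|_{(9/2, -2*pi/3)} = sqrt(85)/2

E = 1, F = 0, G = u^2 + 1; EG − F² = u^2 + 1; √(EG − F²) = sqrt(u^2 + 1). At the given point: sqrt(85)/2.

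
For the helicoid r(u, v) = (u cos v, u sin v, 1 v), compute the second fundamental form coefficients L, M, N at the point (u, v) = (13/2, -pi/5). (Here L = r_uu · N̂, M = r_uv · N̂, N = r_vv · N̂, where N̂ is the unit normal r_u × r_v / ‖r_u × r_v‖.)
L = 0;  M = -2*sqrt(173)/173;  N = 0

Compute the unit normal N̂(u, v) = (sin(v)/sqrt(u^2 + 1), -cos(v)/sqrt(u^2 + 1), u/sqrt(u^2 + 1)), and the second partials r_uu, r_uv, r_vv. Take dot products:
  L(u, v) = r_uu · N̂ = 0,
  M(u, v) = r_uv · N̂ = -1/sqrt(u^2 + 1),
  N(u, v) = r_vv · N̂ = 0.
Evaluating at (u, v) = (13/2, -pi/5):
  L = 0, M = -2*sqrt(173)/173, N = 0.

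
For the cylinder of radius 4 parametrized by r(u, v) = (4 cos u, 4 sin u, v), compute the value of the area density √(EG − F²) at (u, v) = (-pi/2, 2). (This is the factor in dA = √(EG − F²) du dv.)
√(EG − F²)|_{(-pi/2, 2)} = 4

E = 16, F = 0, G = 1, so EG − F² = 16. Taking the positive square root: √(EG − F²) = 4. At (u, v) = (-pi/2, 2): 4.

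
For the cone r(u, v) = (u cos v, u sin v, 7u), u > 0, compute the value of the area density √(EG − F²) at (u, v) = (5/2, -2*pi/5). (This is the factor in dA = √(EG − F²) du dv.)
√(EG − F²)|_{(5/2, -2*pi/5)} = 25*sqrt(2)/2

E = 50, F = 0, G = u^2, so EG − F² = 50*u^2. Taking the positive square root: √(EG − F²) = 5*sqrt(2)*Abs(u). At (u, v) = (5/2, -2*pi/5): 25*sqrt(2)/2.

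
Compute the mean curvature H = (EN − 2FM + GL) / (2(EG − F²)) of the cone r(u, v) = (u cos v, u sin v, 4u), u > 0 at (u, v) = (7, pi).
H = 2*sqrt(17)/119

With E = 17, F = 0, G = u^2, L = 0, M = 0, N = 4*sqrt(17)*u^2/(17*Abs(u)), assemble
  H = (EN − 2FM + GL) / (2(EG − F²)) = 2*sqrt(17)/(17*Abs(u)).
At (u, v) = (7, pi): H = 2*sqrt(17)/119.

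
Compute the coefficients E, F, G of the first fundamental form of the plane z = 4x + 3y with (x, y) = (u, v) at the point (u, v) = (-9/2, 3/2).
E = 17;  F = 12;  G = 10

Partials: r_u = (1, 0, 4), r_v = (0, 1, 3). As functions of (u, v):
  E = r_u · r_u = 17,
  F = r_u · r_v = 12,
  G = r_v · r_v = 10.
Evaluating at (u, v) = (-9/2, 3/2): E = 17, F = 12, G = 10.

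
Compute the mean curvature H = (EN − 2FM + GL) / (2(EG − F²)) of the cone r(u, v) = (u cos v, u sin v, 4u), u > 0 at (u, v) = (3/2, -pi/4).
H = 4*sqrt(17)/51

With E = 17, F = 0, G = u^2, L = 0, M = 0, N = 4*sqrt(17)*u^2/(17*Abs(u)), assemble
  H = (EN − 2FM + GL) / (2(EG − F²)) = 2*sqrt(17)/(17*Abs(u)).
At (u, v) = (3/2, -pi/4): H = 4*sqrt(17)/51.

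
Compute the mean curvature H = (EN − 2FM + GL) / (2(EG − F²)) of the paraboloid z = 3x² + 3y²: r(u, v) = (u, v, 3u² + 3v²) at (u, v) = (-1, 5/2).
H = 789*sqrt(262)/68644

With E = 36*u^2 + 1, F = 36*u*v, G = 36*v^2 + 1, L = 6/sqrt(36*u^2 + 36*v^2 + 1), M = 0, N = 6/sqrt(36*u^2 + 36*v^2 + 1), assemble
  H = (EN − 2FM + GL) / (2(EG − F²)) = 6*(18*u^2 + 18*v^2 + 1)/(36*u^2 + 36*v^2 + 1)^(3/2).
At (u, v) = (-1, 5/2): H = 789*sqrt(262)/68644.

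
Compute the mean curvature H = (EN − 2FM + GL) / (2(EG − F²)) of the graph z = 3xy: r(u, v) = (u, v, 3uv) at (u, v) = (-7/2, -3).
H = -2268*sqrt(769)/591361

With E = 9*v^2 + 1, F = 9*u*v, G = 9*u^2 + 1, L = 0, M = 3/sqrt(9*u^2 + 9*v^2 + 1), N = 0, assemble
  H = (EN − 2FM + GL) / (2(EG − F²)) = -27*u*v/(9*u^2 + 9*v^2 + 1)^(3/2).
At (u, v) = (-7/2, -3): H = -2268*sqrt(769)/591361.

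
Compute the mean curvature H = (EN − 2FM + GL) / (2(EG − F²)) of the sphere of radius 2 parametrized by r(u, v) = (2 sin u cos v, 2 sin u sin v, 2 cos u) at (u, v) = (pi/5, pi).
H = -1/2

With E = 4, F = 0, G = 4*sin(u)^2, L = -2*sin(u)/Abs(sin(u)), M = 0, N = -2*sin(u)^3/Abs(sin(u)), assemble
  H = (EN − 2FM + GL) / (2(EG − F²)) = -sin(u)/(2*Abs(sin(u))).
At (u, v) = (pi/5, pi): H = -1/2.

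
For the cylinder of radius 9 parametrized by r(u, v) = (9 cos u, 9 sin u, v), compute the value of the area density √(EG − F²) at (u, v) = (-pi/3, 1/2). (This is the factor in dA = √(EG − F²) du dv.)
√(EG − F²)|_{(-pi/3, 1/2)} = 9

E = 81, F = 0, G = 1, so EG − F² = 81. Taking the positive square root: √(EG − F²) = 9. At (u, v) = (-pi/3, 1/2): 9.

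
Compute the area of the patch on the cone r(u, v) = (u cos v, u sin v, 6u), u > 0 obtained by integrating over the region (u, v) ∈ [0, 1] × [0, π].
Area = sqrt(37)*pi/2

Area = ∫∫ √(EG − F²) du dv with √(EG − F²) = sqrt(37)*Abs(u). Integrating over [0, 1] × [0, π] gives sqrt(37)*pi/2.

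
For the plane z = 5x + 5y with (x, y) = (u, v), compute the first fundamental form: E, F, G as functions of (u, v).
E = 26;  F = 25;  G = 26

Compute partials: r_u = (1, 0, 5), r_v = (0, 1, 5). Then
  E = r_u · r_u = 26,
  F = r_u · r_v = 25,
  G = r_v · r_v = 26.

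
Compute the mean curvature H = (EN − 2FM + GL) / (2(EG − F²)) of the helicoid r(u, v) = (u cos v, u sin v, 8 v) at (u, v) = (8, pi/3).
H = 0

With E = 1, F = 0, G = u^2 + 64, L = 0, M = -8/sqrt(u^2 + 64), N = 0, assemble
  H = (EN − 2FM + GL) / (2(EG − F²)) = 0.
At (u, v) = (8, pi/3): H = 0.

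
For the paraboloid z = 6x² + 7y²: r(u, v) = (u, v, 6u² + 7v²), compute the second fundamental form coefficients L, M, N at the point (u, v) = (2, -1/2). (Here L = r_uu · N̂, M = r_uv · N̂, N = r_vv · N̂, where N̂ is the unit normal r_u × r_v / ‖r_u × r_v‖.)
L = 6*sqrt(626)/313;  M = 0;  N = 7*sqrt(626)/313

Compute the unit normal N̂(u, v) = (-12*u/sqrt(144*u^2 + 196*v^2 + 1), -14*v/sqrt(144*u^2 + 196*v^2 + 1), 1/sqrt(144*u^2 + 196*v^2 + 1)), and the second partials r_uu, r_uv, r_vv. Take dot products:
  L(u, v) = r_uu · N̂ = 12/sqrt(144*u^2 + 196*v^2 + 1),
  M(u, v) = r_uv · N̂ = 0,
  N(u, v) = r_vv · N̂ = 14/sqrt(144*u^2 + 196*v^2 + 1).
Evaluating at (u, v) = (2, -1/2):
  L = 6*sqrt(626)/313, M = 0, N = 7*sqrt(626)/313.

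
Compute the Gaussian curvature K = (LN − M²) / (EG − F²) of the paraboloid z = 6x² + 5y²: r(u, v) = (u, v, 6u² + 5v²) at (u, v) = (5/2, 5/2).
K = 30/582169

Coefficients of the first fundamental form: E = 144*u^2 + 1, F = 120*u*v, G = 100*v^2 + 1.
Coefficients of the second fundamental form: L = 12/sqrt(144*u^2 + 100*v^2 + 1), M = 0, N = 10/sqrt(144*u^2 + 100*v^2 + 1).
Assemble K = (LN − M²)/(EG − F²) = 120/(20736*u^4 + 28800*u^2*v^2 + 288*u^2 + 10000*v^4 + 200*v^2 + 1). At (u, v) = (5/2, 5/2): K = 30/582169.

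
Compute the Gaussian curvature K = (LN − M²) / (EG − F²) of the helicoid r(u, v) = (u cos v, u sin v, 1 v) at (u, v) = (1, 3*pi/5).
K = -1/4

Coefficients of the first fundamental form: E = 1, F = 0, G = u^2 + 1.
Coefficients of the second fundamental form: L = 0, M = -1/sqrt(u^2 + 1), N = 0.
Assemble K = (LN − M²)/(EG − F²) = -1/(u^2 + 1)^2. At (u, v) = (1, 3*pi/5): K = -1/4.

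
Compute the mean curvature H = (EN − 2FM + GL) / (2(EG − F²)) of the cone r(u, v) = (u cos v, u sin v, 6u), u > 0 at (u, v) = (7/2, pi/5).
H = 6*sqrt(37)/259

With E = 37, F = 0, G = u^2, L = 0, M = 0, N = 6*sqrt(37)*u^2/(37*Abs(u)), assemble
  H = (EN − 2FM + GL) / (2(EG − F²)) = 3*sqrt(37)/(37*Abs(u)).
At (u, v) = (7/2, pi/5): H = 6*sqrt(37)/259.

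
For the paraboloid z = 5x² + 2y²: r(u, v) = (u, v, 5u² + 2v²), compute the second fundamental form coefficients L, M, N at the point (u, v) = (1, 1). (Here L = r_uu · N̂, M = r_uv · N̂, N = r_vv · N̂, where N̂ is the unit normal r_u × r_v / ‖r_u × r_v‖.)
L = 10*sqrt(13)/39;  M = 0;  N = 4*sqrt(13)/39

Compute the unit normal N̂(u, v) = (-10*u/sqrt(100*u^2 + 16*v^2 + 1), -4*v/sqrt(100*u^2 + 16*v^2 + 1), 1/sqrt(100*u^2 + 16*v^2 + 1)), and the second partials r_uu, r_uv, r_vv. Take dot products:
  L(u, v) = r_uu · N̂ = 10/sqrt(100*u^2 + 16*v^2 + 1),
  M(u, v) = r_uv · N̂ = 0,
  N(u, v) = r_vv · N̂ = 4/sqrt(100*u^2 + 16*v^2 + 1).
Evaluating at (u, v) = (1, 1):
  L = 10*sqrt(13)/39, M = 0, N = 4*sqrt(13)/39.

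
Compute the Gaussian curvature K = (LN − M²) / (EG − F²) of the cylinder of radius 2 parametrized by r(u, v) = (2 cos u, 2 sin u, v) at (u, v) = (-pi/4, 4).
K = 0

Coefficients of the first fundamental form: E = 4, F = 0, G = 1.
Coefficients of the second fundamental form: L = -2, M = 0, N = 0.
Assemble K = (LN − M²)/(EG − F²) = 0. At (u, v) = (-pi/4, 4): K = 0.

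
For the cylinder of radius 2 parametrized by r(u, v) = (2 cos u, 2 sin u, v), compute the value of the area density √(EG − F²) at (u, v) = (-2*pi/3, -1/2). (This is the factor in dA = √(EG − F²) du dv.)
√(EG − F²)|_{(-2*pi/3, -1/2)} = 2

E = 4, F = 0, G = 1, so EG − F² = 4. Taking the positive square root: √(EG − F²) = 2. At (u, v) = (-2*pi/3, -1/2): 2.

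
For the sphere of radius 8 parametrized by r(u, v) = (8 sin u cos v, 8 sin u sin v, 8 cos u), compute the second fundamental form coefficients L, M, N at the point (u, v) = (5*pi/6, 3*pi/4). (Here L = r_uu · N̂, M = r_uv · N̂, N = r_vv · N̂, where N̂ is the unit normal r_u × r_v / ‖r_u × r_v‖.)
L = -8;  M = 0;  N = -2

Compute the unit normal N̂(u, v) = (sin(u)^2*cos(v)/Abs(sin(u)), sin(u)^2*sin(v)/Abs(sin(u)), sin(2*u)/(2*Abs(sin(u)))), and the second partials r_uu, r_uv, r_vv. Take dot products:
  L(u, v) = r_uu · N̂ = -8*sin(u)/Abs(sin(u)),
  M(u, v) = r_uv · N̂ = 0,
  N(u, v) = r_vv · N̂ = -8*sin(u)^3/Abs(sin(u)).
Evaluating at (u, v) = (5*pi/6, 3*pi/4):
  L = -8, M = 0, N = -2.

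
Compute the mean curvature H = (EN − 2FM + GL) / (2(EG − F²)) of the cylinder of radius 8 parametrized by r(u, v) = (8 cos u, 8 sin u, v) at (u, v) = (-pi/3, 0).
H = -1/16

With E = 64, F = 0, G = 1, L = -8, M = 0, N = 0, assemble
  H = (EN − 2FM + GL) / (2(EG − F²)) = -1/16.
At (u, v) = (-pi/3, 0): H = -1/16.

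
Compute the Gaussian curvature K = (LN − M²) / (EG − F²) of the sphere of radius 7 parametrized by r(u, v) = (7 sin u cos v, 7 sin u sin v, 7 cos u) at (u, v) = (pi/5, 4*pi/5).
K = 1/49

Coefficients of the first fundamental form: E = 49, F = 0, G = 49*sin(u)^2.
Coefficients of the second fundamental form: L = -7*sin(u)/Abs(sin(u)), M = 0, N = -7*sin(u)^3/Abs(sin(u)).
Assemble K = (LN − M²)/(EG − F²) = 1/49. At (u, v) = (pi/5, 4*pi/5): K = 1/49.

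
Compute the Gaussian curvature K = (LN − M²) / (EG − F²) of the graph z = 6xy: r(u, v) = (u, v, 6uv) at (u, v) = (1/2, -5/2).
K = -36/55225

Coefficients of the first fundamental form: E = 36*v^2 + 1, F = 36*u*v, G = 36*u^2 + 1.
Coefficients of the second fundamental form: L = 0, M = 6/sqrt(36*u^2 + 36*v^2 + 1), N = 0.
Assemble K = (LN − M²)/(EG − F²) = -36/(1296*u^4 + 2592*u^2*v^2 + 72*u^2 + 1296*v^4 + 72*v^2 + 1). At (u, v) = (1/2, -5/2): K = -36/55225.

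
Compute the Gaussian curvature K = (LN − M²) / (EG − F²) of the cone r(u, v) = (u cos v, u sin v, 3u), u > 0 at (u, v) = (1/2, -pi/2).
K = 0

Coefficients of the first fundamental form: E = 10, F = 0, G = u^2.
Coefficients of the second fundamental form: L = 0, M = 0, N = 3*sqrt(10)*u^2/(10*Abs(u)).
Assemble K = (LN − M²)/(EG − F²) = 0. At (u, v) = (1/2, -pi/2): K = 0.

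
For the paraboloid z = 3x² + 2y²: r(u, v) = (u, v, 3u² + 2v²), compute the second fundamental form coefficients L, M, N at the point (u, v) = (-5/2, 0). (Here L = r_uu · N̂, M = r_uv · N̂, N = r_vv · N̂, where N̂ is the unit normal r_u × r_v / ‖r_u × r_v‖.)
L = 3*sqrt(226)/113;  M = 0;  N = 2*sqrt(226)/113

Compute the unit normal N̂(u, v) = (-6*u/sqrt(36*u^2 + 16*v^2 + 1), -4*v/sqrt(36*u^2 + 16*v^2 + 1), 1/sqrt(36*u^2 + 16*v^2 + 1)), and the second partials r_uu, r_uv, r_vv. Take dot products:
  L(u, v) = r_uu · N̂ = 6/sqrt(36*u^2 + 16*v^2 + 1),
  M(u, v) = r_uv · N̂ = 0,
  N(u, v) = r_vv · N̂ = 4/sqrt(36*u^2 + 16*v^2 + 1).
Evaluating at (u, v) = (-5/2, 0):
  L = 3*sqrt(226)/113, M = 0, N = 2*sqrt(226)/113.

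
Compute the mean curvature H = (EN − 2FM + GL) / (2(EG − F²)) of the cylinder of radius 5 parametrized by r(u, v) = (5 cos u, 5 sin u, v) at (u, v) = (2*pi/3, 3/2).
H = -1/10

With E = 25, F = 0, G = 1, L = -5, M = 0, N = 0, assemble
  H = (EN − 2FM + GL) / (2(EG − F²)) = -1/10.
At (u, v) = (2*pi/3, 3/2): H = -1/10.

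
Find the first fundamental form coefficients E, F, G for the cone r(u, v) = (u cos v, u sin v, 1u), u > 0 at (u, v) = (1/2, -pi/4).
E = 2;  F = 0;  G = 1/4

Partials: r_u = (cos(v), sin(v), 1), r_v = (-u*sin(v), u*cos(v), 0). As functions of (u, v):
  E = r_u · r_u = 2,
  F = r_u · r_v = 0,
  G = r_v · r_v = u^2.
Evaluating at (u, v) = (1/2, -pi/4): E = 2, F = 0, G = 1/4.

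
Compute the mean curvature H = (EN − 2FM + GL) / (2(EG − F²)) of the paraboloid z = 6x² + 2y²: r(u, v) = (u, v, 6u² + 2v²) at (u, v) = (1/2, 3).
H = 944*sqrt(181)/32761

With E = 144*u^2 + 1, F = 48*u*v, G = 16*v^2 + 1, L = 12/sqrt(144*u^2 + 16*v^2 + 1), M = 0, N = 4/sqrt(144*u^2 + 16*v^2 + 1), assemble
  H = (EN − 2FM + GL) / (2(EG − F²)) = 8*(36*u^2 + 12*v^2 + 1)/(144*u^2 + 16*v^2 + 1)^(3/2).
At (u, v) = (1/2, 3): H = 944*sqrt(181)/32761.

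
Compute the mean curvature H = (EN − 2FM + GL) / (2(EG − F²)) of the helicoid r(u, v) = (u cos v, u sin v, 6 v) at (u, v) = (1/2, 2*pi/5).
H = 0

With E = 1, F = 0, G = u^2 + 36, L = 0, M = -6/sqrt(u^2 + 36), N = 0, assemble
  H = (EN − 2FM + GL) / (2(EG − F²)) = 0.
At (u, v) = (1/2, 2*pi/5): H = 0.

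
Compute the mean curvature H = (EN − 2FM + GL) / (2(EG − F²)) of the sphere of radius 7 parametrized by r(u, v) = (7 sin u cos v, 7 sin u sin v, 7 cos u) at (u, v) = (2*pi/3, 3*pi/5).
H = -1/7

With E = 49, F = 0, G = 49*sin(u)^2, L = -7*sin(u)/Abs(sin(u)), M = 0, N = -7*sin(u)^3/Abs(sin(u)), assemble
  H = (EN − 2FM + GL) / (2(EG − F²)) = -sin(u)/(7*Abs(sin(u))).
At (u, v) = (2*pi/3, 3*pi/5): H = -1/7.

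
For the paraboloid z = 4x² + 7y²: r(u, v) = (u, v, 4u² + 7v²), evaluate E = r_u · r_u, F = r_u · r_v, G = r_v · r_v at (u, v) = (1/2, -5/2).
E = 17;  F = -140;  G = 1226

Partials: r_u = (1, 0, 8*u), r_v = (0, 1, 14*v). As functions of (u, v):
  E = r_u · r_u = 64*u^2 + 1,
  F = r_u · r_v = 112*u*v,
  G = r_v · r_v = 196*v^2 + 1.
Evaluating at (u, v) = (1/2, -5/2): E = 17, F = -140, G = 1226.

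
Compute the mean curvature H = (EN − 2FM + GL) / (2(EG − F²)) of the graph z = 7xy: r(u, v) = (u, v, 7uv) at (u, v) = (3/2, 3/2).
H = -3087*sqrt(886)/392498

With E = 49*v^2 + 1, F = 49*u*v, G = 49*u^2 + 1, L = 0, M = 7/sqrt(49*u^2 + 49*v^2 + 1), N = 0, assemble
  H = (EN − 2FM + GL) / (2(EG − F²)) = -343*u*v/(49*u^2 + 49*v^2 + 1)^(3/2).
At (u, v) = (3/2, 3/2): H = -3087*sqrt(886)/392498.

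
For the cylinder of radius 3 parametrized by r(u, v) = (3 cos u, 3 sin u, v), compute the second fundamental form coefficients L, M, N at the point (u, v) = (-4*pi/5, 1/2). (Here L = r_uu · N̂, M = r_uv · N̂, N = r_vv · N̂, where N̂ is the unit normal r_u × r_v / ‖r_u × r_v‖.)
L = -3;  M = 0;  N = 0

Compute the unit normal N̂(u, v) = (cos(u), sin(u), 0), and the second partials r_uu, r_uv, r_vv. Take dot products:
  L(u, v) = r_uu · N̂ = -3,
  M(u, v) = r_uv · N̂ = 0,
  N(u, v) = r_vv · N̂ = 0.
Evaluating at (u, v) = (-4*pi/5, 1/2):
  L = -3, M = 0, N = 0.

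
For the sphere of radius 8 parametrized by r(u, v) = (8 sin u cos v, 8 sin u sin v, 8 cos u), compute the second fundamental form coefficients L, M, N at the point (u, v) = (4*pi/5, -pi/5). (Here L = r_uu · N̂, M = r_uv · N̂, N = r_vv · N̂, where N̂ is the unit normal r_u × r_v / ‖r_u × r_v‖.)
L = -8;  M = 0;  N = -5 + sqrt(5)

Compute the unit normal N̂(u, v) = (sin(u)^2*cos(v)/Abs(sin(u)), sin(u)^2*sin(v)/Abs(sin(u)), sin(2*u)/(2*Abs(sin(u)))), and the second partials r_uu, r_uv, r_vv. Take dot products:
  L(u, v) = r_uu · N̂ = -8*sin(u)/Abs(sin(u)),
  M(u, v) = r_uv · N̂ = 0,
  N(u, v) = r_vv · N̂ = -8*sin(u)^3/Abs(sin(u)).
Evaluating at (u, v) = (4*pi/5, -pi/5):
  L = -8, M = 0, N = -5 + sqrt(5).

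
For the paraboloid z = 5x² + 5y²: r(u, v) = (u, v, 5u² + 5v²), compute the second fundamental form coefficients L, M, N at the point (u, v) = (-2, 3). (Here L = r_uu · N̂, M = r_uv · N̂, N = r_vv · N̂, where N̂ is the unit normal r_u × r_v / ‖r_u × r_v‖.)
L = 10*sqrt(1301)/1301;  M = 0;  N = 10*sqrt(1301)/1301

Compute the unit normal N̂(u, v) = (-10*u/sqrt(100*u^2 + 100*v^2 + 1), -10*v/sqrt(100*u^2 + 100*v^2 + 1), 1/sqrt(100*u^2 + 100*v^2 + 1)), and the second partials r_uu, r_uv, r_vv. Take dot products:
  L(u, v) = r_uu · N̂ = 10/sqrt(100*u^2 + 100*v^2 + 1),
  M(u, v) = r_uv · N̂ = 0,
  N(u, v) = r_vv · N̂ = 10/sqrt(100*u^2 + 100*v^2 + 1).
Evaluating at (u, v) = (-2, 3):
  L = 10*sqrt(1301)/1301, M = 0, N = 10*sqrt(1301)/1301.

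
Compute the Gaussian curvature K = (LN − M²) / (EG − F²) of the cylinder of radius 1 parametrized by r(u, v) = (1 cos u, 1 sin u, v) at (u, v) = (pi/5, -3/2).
K = 0

Coefficients of the first fundamental form: E = 1, F = 0, G = 1.
Coefficients of the second fundamental form: L = -1, M = 0, N = 0.
Assemble K = (LN − M²)/(EG − F²) = 0. At (u, v) = (pi/5, -3/2): K = 0.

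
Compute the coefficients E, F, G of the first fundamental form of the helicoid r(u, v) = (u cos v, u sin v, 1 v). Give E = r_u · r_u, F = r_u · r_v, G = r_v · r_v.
E = 1;  F = 0;  G = u^2 + 1

Compute partials: r_u = (cos(v), sin(v), 0), r_v = (-u*sin(v), u*cos(v), 1). Then
  E = r_u · r_u = 1,
  F = r_u · r_v = 0,
  G = r_v · r_v = u^2 + 1.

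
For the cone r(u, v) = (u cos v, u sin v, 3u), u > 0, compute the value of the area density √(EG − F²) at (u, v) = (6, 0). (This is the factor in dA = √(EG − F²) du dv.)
√(EG − F²)|_{(6, 0)} = 6*sqrt(10)

E = 10, F = 0, G = u^2, so EG − F² = 10*u^2. Taking the positive square root: √(EG − F²) = sqrt(10)*Abs(u). At (u, v) = (6, 0): 6*sqrt(10).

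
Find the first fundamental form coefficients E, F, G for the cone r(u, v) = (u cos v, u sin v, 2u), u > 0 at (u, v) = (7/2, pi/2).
E = 5;  F = 0;  G = 49/4

Partials: r_u = (cos(v), sin(v), 2), r_v = (-u*sin(v), u*cos(v), 0). As functions of (u, v):
  E = r_u · r_u = 5,
  F = r_u · r_v = 0,
  G = r_v · r_v = u^2.
Evaluating at (u, v) = (7/2, pi/2): E = 5, F = 0, G = 49/4.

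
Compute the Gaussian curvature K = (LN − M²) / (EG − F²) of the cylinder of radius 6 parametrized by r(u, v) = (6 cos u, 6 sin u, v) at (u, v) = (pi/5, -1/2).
K = 0

Coefficients of the first fundamental form: E = 36, F = 0, G = 1.
Coefficients of the second fundamental form: L = -6, M = 0, N = 0.
Assemble K = (LN − M²)/(EG − F²) = 0. At (u, v) = (pi/5, -1/2): K = 0.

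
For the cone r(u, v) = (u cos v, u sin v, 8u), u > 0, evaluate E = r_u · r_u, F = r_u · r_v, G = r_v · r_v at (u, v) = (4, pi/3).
E = 65;  F = 0;  G = 16

Partials: r_u = (cos(v), sin(v), 8), r_v = (-u*sin(v), u*cos(v), 0). As functions of (u, v):
  E = r_u · r_u = 65,
  F = r_u · r_v = 0,
  G = r_v · r_v = u^2.
Evaluating at (u, v) = (4, pi/3): E = 65, F = 0, G = 16.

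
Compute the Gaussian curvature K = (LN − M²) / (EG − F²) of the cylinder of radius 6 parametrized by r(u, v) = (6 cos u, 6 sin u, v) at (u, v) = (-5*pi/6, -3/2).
K = 0

Coefficients of the first fundamental form: E = 36, F = 0, G = 1.
Coefficients of the second fundamental form: L = -6, M = 0, N = 0.
Assemble K = (LN − M²)/(EG − F²) = 0. At (u, v) = (-5*pi/6, -3/2): K = 0.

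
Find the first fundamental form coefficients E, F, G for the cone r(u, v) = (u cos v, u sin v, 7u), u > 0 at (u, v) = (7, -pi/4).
E = 50;  F = 0;  G = 49

Partials: r_u = (cos(v), sin(v), 7), r_v = (-u*sin(v), u*cos(v), 0). As functions of (u, v):
  E = r_u · r_u = 50,
  F = r_u · r_v = 0,
  G = r_v · r_v = u^2.
Evaluating at (u, v) = (7, -pi/4): E = 50, F = 0, G = 49.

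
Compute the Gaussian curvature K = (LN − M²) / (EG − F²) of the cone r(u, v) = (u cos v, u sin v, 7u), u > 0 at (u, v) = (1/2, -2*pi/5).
K = 0

Coefficients of the first fundamental form: E = 50, F = 0, G = u^2.
Coefficients of the second fundamental form: L = 0, M = 0, N = 7*sqrt(2)*u^2/(10*Abs(u)).
Assemble K = (LN − M²)/(EG − F²) = 0. At (u, v) = (1/2, -2*pi/5): K = 0.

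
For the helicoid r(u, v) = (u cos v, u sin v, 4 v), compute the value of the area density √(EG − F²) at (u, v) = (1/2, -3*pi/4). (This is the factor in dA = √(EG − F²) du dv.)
√(EG − F²)|_{(1/2, -3*pi/4)} = sqrt(65)/2

E = 1, F = 0, G = u^2 + 16, so EG − F² = u^2 + 16. Taking the positive square root: √(EG − F²) = sqrt(u^2 + 16). At (u, v) = (1/2, -3*pi/4): sqrt(65)/2.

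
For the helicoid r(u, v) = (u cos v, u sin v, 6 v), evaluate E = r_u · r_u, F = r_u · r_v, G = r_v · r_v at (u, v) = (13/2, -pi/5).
E = 1;  F = 0;  G = 313/4

Partials: r_u = (cos(v), sin(v), 0), r_v = (-u*sin(v), u*cos(v), 6). As functions of (u, v):
  E = r_u · r_u = 1,
  F = r_u · r_v = 0,
  G = r_v · r_v = u^2 + 36.
Evaluating at (u, v) = (13/2, -pi/5): E = 1, F = 0, G = 313/4.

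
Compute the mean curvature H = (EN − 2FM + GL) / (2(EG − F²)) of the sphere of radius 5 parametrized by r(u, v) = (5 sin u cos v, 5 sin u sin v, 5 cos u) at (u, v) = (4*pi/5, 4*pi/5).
H = -1/5

With E = 25, F = 0, G = 25*sin(u)^2, L = -5*sin(u)/Abs(sin(u)), M = 0, N = -5*sin(u)^3/Abs(sin(u)), assemble
  H = (EN − 2FM + GL) / (2(EG − F²)) = -sin(u)/(5*Abs(sin(u))).
At (u, v) = (4*pi/5, 4*pi/5): H = -1/5.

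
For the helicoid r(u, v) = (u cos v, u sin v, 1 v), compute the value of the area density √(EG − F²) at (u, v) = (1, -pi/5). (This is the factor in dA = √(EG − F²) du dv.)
√(EG − F²)|_{(1, -pi/5)} = sqrt(2)

E = 1, F = 0, G = u^2 + 1, so EG − F² = u^2 + 1. Taking the positive square root: √(EG − F²) = sqrt(u^2 + 1). At (u, v) = (1, -pi/5): sqrt(2).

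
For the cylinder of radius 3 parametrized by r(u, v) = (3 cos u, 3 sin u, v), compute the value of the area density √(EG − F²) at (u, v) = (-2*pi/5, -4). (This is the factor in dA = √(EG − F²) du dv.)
√(EG − F²)|_{(-2*pi/5, -4)} = 3

E = 9, F = 0, G = 1, so EG − F² = 9. Taking the positive square root: √(EG − F²) = 3. At (u, v) = (-2*pi/5, -4): 3.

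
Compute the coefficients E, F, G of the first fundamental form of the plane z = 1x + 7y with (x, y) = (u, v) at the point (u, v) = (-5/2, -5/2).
E = 2;  F = 7;  G = 50

Partials: r_u = (1, 0, 1), r_v = (0, 1, 7). As functions of (u, v):
  E = r_u · r_u = 2,
  F = r_u · r_v = 7,
  G = r_v · r_v = 50.
Evaluating at (u, v) = (-5/2, -5/2): E = 2, F = 7, G = 50.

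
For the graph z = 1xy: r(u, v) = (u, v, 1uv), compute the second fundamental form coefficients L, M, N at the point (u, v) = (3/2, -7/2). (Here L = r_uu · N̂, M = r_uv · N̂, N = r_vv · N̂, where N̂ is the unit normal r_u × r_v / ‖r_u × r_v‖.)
L = 0;  M = sqrt(62)/31;  N = 0

Compute the unit normal N̂(u, v) = (-v/sqrt(u^2 + v^2 + 1), -u/sqrt(u^2 + v^2 + 1), 1/sqrt(u^2 + v^2 + 1)), and the second partials r_uu, r_uv, r_vv. Take dot products:
  L(u, v) = r_uu · N̂ = 0,
  M(u, v) = r_uv · N̂ = 1/sqrt(u^2 + v^2 + 1),
  N(u, v) = r_vv · N̂ = 0.
Evaluating at (u, v) = (3/2, -7/2):
  L = 0, M = sqrt(62)/31, N = 0.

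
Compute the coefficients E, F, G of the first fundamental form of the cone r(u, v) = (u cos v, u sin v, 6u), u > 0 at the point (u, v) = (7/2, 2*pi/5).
E = 37;  F = 0;  G = 49/4

Partials: r_u = (cos(v), sin(v), 6), r_v = (-u*sin(v), u*cos(v), 0). As functions of (u, v):
  E = r_u · r_u = 37,
  F = r_u · r_v = 0,
  G = r_v · r_v = u^2.
Evaluating at (u, v) = (7/2, 2*pi/5): E = 37, F = 0, G = 49/4.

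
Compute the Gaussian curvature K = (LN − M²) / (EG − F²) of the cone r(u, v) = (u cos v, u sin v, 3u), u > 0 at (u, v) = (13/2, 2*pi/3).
K = 0

Coefficients of the first fundamental form: E = 10, F = 0, G = u^2.
Coefficients of the second fundamental form: L = 0, M = 0, N = 3*sqrt(10)*u^2/(10*Abs(u)).
Assemble K = (LN − M²)/(EG − F²) = 0. At (u, v) = (13/2, 2*pi/3): K = 0.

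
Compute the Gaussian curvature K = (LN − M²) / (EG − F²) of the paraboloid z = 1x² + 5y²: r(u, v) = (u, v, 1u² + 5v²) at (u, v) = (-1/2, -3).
K = 5/203401

Coefficients of the first fundamental form: E = 4*u^2 + 1, F = 20*u*v, G = 100*v^2 + 1.
Coefficients of the second fundamental form: L = 2/sqrt(4*u^2 + 100*v^2 + 1), M = 0, N = 10/sqrt(4*u^2 + 100*v^2 + 1).
Assemble K = (LN − M²)/(EG − F²) = 20/(16*u^4 + 800*u^2*v^2 + 8*u^2 + 10000*v^4 + 200*v^2 + 1). At (u, v) = (-1/2, -3): K = 5/203401.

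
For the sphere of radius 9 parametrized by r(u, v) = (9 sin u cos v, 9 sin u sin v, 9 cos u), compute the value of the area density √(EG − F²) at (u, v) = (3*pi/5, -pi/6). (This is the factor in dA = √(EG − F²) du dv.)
√(EG − F²)|_{(3*pi/5, -pi/6)} = 81*sqrt(2*sqrt(5) + 10)/4

E = 81, F = 0, G = 81*sin(u)^2, so EG − F² = 6561*sin(u)^2. Taking the positive square root: √(EG − F²) = 81*Abs(sin(u)). At (u, v) = (3*pi/5, -pi/6): 81*sqrt(2*sqrt(5) + 10)/4.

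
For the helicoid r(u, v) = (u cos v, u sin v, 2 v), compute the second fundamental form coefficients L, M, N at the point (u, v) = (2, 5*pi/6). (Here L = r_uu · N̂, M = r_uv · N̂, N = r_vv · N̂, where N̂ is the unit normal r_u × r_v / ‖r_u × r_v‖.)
L = 0;  M = -sqrt(2)/2;  N = 0

Compute the unit normal N̂(u, v) = (2*sin(v)/sqrt(u^2 + 4), -2*cos(v)/sqrt(u^2 + 4), u/sqrt(u^2 + 4)), and the second partials r_uu, r_uv, r_vv. Take dot products:
  L(u, v) = r_uu · N̂ = 0,
  M(u, v) = r_uv · N̂ = -2/sqrt(u^2 + 4),
  N(u, v) = r_vv · N̂ = 0.
Evaluating at (u, v) = (2, 5*pi/6):
  L = 0, M = -sqrt(2)/2, N = 0.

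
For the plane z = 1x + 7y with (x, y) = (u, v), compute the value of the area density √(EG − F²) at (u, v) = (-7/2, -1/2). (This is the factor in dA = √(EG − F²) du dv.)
√(EG − F²)|_{(-7/2, -1/2)} = sqrt(51)

E = 2, F = 7, G = 50, so EG − F² = 51. Taking the positive square root: √(EG − F²) = sqrt(51). At (u, v) = (-7/2, -1/2): sqrt(51).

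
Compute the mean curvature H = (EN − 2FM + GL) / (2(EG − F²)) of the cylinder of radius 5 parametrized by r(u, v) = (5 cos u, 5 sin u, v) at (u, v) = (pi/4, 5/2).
H = -1/10

With E = 25, F = 0, G = 1, L = -5, M = 0, N = 0, assemble
  H = (EN − 2FM + GL) / (2(EG − F²)) = -1/10.
At (u, v) = (pi/4, 5/2): H = -1/10.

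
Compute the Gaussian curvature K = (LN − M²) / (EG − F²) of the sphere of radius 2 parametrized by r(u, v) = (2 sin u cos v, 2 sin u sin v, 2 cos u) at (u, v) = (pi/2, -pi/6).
K = 1/4

Coefficients of the first fundamental form: E = 4, F = 0, G = 4*sin(u)^2.
Coefficients of the second fundamental form: L = -2*sin(u)/Abs(sin(u)), M = 0, N = -2*sin(u)^3/Abs(sin(u)).
Assemble K = (LN − M²)/(EG − F²) = 1/4. At (u, v) = (pi/2, -pi/6): K = 1/4.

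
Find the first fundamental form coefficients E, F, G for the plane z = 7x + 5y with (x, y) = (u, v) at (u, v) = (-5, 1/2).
E = 50;  F = 35;  G = 26

Partials: r_u = (1, 0, 7), r_v = (0, 1, 5). As functions of (u, v):
  E = r_u · r_u = 50,
  F = r_u · r_v = 35,
  G = r_v · r_v = 26.
Evaluating at (u, v) = (-5, 1/2): E = 50, F = 35, G = 26.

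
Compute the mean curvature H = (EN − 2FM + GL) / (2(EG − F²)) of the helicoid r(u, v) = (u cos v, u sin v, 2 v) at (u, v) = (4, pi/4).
H = 0

With E = 1, F = 0, G = u^2 + 4, L = 0, M = -2/sqrt(u^2 + 4), N = 0, assemble
  H = (EN − 2FM + GL) / (2(EG − F²)) = 0.
At (u, v) = (4, pi/4): H = 0.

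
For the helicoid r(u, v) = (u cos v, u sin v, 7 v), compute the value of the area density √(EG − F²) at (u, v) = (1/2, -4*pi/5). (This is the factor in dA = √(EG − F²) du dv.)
√(EG − F²)|_{(1/2, -4*pi/5)} = sqrt(197)/2

E = 1, F = 0, G = u^2 + 49, so EG − F² = u^2 + 49. Taking the positive square root: √(EG − F²) = sqrt(u^2 + 49). At (u, v) = (1/2, -4*pi/5): sqrt(197)/2.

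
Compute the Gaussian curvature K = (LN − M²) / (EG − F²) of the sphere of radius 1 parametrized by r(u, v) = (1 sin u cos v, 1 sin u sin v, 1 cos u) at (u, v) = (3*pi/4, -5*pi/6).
K = 1

Coefficients of the first fundamental form: E = 1, F = 0, G = sin(u)^2.
Coefficients of the second fundamental form: L = -sin(u)/Abs(sin(u)), M = 0, N = -sin(u)^3/Abs(sin(u)).
Assemble K = (LN − M²)/(EG − F²) = 1. At (u, v) = (3*pi/4, -5*pi/6): K = 1.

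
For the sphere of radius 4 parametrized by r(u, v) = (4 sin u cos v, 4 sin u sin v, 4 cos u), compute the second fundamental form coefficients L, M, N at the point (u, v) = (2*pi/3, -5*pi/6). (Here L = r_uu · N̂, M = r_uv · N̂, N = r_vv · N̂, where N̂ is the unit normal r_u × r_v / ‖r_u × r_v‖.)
L = -4;  M = 0;  N = -3

Compute the unit normal N̂(u, v) = (sin(u)^2*cos(v)/Abs(sin(u)), sin(u)^2*sin(v)/Abs(sin(u)), sin(2*u)/(2*Abs(sin(u)))), and the second partials r_uu, r_uv, r_vv. Take dot products:
  L(u, v) = r_uu · N̂ = -4*sin(u)/Abs(sin(u)),
  M(u, v) = r_uv · N̂ = 0,
  N(u, v) = r_vv · N̂ = -4*sin(u)^3/Abs(sin(u)).
Evaluating at (u, v) = (2*pi/3, -5*pi/6):
  L = -4, M = 0, N = -3.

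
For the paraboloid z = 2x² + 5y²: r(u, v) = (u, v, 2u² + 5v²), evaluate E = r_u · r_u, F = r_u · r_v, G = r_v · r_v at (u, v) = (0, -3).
E = 1;  F = 0;  G = 901

Partials: r_u = (1, 0, 4*u), r_v = (0, 1, 10*v). As functions of (u, v):
  E = r_u · r_u = 16*u^2 + 1,
  F = r_u · r_v = 40*u*v,
  G = r_v · r_v = 100*v^2 + 1.
Evaluating at (u, v) = (0, -3): E = 1, F = 0, G = 901.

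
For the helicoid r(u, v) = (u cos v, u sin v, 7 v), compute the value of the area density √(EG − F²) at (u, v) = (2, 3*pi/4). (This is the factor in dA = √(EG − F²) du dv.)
√(EG − F²)|_{(2, 3*pi/4)} = sqrt(53)

E = 1, F = 0, G = u^2 + 49, so EG − F² = u^2 + 49. Taking the positive square root: √(EG − F²) = sqrt(u^2 + 49). At (u, v) = (2, 3*pi/4): sqrt(53).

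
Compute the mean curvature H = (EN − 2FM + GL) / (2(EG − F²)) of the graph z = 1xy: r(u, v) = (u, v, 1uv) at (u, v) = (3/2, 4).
H = -48*sqrt(77)/5929

With E = v^2 + 1, F = u*v, G = u^2 + 1, L = 0, M = 1/sqrt(u^2 + v^2 + 1), N = 0, assemble
  H = (EN − 2FM + GL) / (2(EG − F²)) = -u*v/(u^2 + v^2 + 1)^(3/2).
At (u, v) = (3/2, 4): H = -48*sqrt(77)/5929.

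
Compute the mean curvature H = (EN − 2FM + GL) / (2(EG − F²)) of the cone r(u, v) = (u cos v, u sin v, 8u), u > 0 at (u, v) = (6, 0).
H = 2*sqrt(65)/195

With E = 65, F = 0, G = u^2, L = 0, M = 0, N = 8*sqrt(65)*u^2/(65*Abs(u)), assemble
  H = (EN − 2FM + GL) / (2(EG − F²)) = 4*sqrt(65)/(65*Abs(u)).
At (u, v) = (6, 0): H = 2*sqrt(65)/195.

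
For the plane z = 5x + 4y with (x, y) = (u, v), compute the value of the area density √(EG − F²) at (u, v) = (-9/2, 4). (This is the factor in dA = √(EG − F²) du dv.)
√(EG − F²)|_{(-9/2, 4)} = sqrt(42)

E = 26, F = 20, G = 17, so EG − F² = 42. Taking the positive square root: √(EG − F²) = sqrt(42). At (u, v) = (-9/2, 4): sqrt(42).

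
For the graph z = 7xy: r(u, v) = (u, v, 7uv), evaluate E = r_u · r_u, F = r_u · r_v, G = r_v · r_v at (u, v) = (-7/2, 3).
E = 442;  F = -1029/2;  G = 2405/4

Partials: r_u = (1, 0, 7*v), r_v = (0, 1, 7*u). As functions of (u, v):
  E = r_u · r_u = 49*v^2 + 1,
  F = r_u · r_v = 49*u*v,
  G = r_v · r_v = 49*u^2 + 1.
Evaluating at (u, v) = (-7/2, 3): E = 442, F = -1029/2, G = 2405/4.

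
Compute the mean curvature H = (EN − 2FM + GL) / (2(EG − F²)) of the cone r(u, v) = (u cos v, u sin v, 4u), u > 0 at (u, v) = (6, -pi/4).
H = sqrt(17)/51

With E = 17, F = 0, G = u^2, L = 0, M = 0, N = 4*sqrt(17)*u^2/(17*Abs(u)), assemble
  H = (EN − 2FM + GL) / (2(EG − F²)) = 2*sqrt(17)/(17*Abs(u)).
At (u, v) = (6, -pi/4): H = sqrt(17)/51.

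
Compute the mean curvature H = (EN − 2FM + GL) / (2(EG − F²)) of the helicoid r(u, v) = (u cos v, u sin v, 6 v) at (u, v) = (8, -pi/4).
H = 0

With E = 1, F = 0, G = u^2 + 36, L = 0, M = -6/sqrt(u^2 + 36), N = 0, assemble
  H = (EN − 2FM + GL) / (2(EG − F²)) = 0.
At (u, v) = (8, -pi/4): H = 0.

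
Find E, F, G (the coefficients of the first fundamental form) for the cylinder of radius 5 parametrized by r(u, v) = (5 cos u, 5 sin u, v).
E = 25;  F = 0;  G = 1

Compute partials: r_u = (-5*sin(u), 5*cos(u), 0), r_v = (0, 0, 1). Then
  E = r_u · r_u = 25,
  F = r_u · r_v = 0,
  G = r_v · r_v = 1.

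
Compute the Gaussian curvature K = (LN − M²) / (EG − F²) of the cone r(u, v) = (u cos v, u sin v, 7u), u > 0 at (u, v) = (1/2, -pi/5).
K = 0

Coefficients of the first fundamental form: E = 50, F = 0, G = u^2.
Coefficients of the second fundamental form: L = 0, M = 0, N = 7*sqrt(2)*u^2/(10*Abs(u)).
Assemble K = (LN − M²)/(EG − F²) = 0. At (u, v) = (1/2, -pi/5): K = 0.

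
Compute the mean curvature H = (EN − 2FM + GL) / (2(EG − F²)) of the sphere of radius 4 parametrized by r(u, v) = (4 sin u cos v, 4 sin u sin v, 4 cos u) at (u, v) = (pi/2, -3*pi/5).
H = -1/4

With E = 16, F = 0, G = 16*sin(u)^2, L = -4*sin(u)/Abs(sin(u)), M = 0, N = -4*sin(u)^3/Abs(sin(u)), assemble
  H = (EN − 2FM + GL) / (2(EG − F²)) = -sin(u)/(4*Abs(sin(u))).
At (u, v) = (pi/2, -3*pi/5): H = -1/4.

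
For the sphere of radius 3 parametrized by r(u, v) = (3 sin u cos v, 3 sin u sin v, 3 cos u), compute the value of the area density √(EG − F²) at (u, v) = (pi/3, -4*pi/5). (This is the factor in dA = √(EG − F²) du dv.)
√(EG − F²)|_{(pi/3, -4*pi/5)} = 9*sqrt(3)/2

E = 9, F = 0, G = 9*sin(u)^2, so EG − F² = 81*sin(u)^2. Taking the positive square root: √(EG − F²) = 9*Abs(sin(u)). At (u, v) = (pi/3, -4*pi/5): 9*sqrt(3)/2.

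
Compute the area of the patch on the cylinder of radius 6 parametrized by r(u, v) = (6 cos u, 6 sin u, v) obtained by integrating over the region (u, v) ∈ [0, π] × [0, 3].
Area = 18*pi

Area = ∫∫ √(EG − F²) du dv with √(EG − F²) = 6. Integrating over [0, π] × [0, 3] gives 18*pi.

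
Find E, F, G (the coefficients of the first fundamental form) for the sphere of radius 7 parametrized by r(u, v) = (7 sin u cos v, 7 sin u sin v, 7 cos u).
E = 49;  F = 0;  G = 49*sin(u)^2

Compute partials: r_u = (7*cos(u)*cos(v), 7*sin(v)*cos(u), -7*sin(u)), r_v = (-7*sin(u)*sin(v), 7*sin(u)*cos(v), 0). Then
  E = r_u · r_u = 49,
  F = r_u · r_v = 0,
  G = r_v · r_v = 49*sin(u)^2.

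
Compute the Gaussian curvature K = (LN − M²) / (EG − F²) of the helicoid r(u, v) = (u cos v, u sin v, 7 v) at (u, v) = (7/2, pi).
K = -16/1225

Coefficients of the first fundamental form: E = 1, F = 0, G = u^2 + 49.
Coefficients of the second fundamental form: L = 0, M = -7/sqrt(u^2 + 49), N = 0.
Assemble K = (LN − M²)/(EG − F²) = -49/(u^2 + 49)^2. At (u, v) = (7/2, pi): K = -16/1225.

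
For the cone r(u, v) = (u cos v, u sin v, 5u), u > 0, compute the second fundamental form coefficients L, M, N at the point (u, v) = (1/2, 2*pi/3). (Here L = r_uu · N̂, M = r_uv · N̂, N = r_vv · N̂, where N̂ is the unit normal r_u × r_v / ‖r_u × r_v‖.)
L = 0;  M = 0;  N = 5*sqrt(26)/52

Compute the unit normal N̂(u, v) = (-5*sqrt(26)*u*cos(v)/(26*Abs(u)), -5*sqrt(26)*u*sin(v)/(26*Abs(u)), sqrt(26)*u/(26*Abs(u))), and the second partials r_uu, r_uv, r_vv. Take dot products:
  L(u, v) = r_uu · N̂ = 0,
  M(u, v) = r_uv · N̂ = 0,
  N(u, v) = r_vv · N̂ = 5*sqrt(26)*u^2/(26*Abs(u)).
Evaluating at (u, v) = (1/2, 2*pi/3):
  L = 0, M = 0, N = 5*sqrt(26)/52.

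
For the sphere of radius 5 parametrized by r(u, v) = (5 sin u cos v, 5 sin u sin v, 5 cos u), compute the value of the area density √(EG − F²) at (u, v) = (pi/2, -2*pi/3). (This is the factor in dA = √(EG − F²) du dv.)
√(EG − F²)|_{(pi/2, -2*pi/3)} = 25

E = 25, F = 0, G = 25*sin(u)^2, so EG − F² = 625*sin(u)^2. Taking the positive square root: √(EG − F²) = 25*Abs(sin(u)). At (u, v) = (pi/2, -2*pi/3): 25.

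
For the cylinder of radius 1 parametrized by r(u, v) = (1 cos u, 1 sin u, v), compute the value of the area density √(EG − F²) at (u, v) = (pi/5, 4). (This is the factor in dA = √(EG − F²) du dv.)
√(EG − F²)|_{(pi/5, 4)} = 1

E = 1, F = 0, G = 1, so EG − F² = 1. Taking the positive square root: √(EG − F²) = 1. At (u, v) = (pi/5, 4): 1.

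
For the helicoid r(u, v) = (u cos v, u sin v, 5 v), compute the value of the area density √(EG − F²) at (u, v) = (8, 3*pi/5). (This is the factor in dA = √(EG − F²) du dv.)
√(EG − F²)|_{(8, 3*pi/5)} = sqrt(89)

E = 1, F = 0, G = u^2 + 25, so EG − F² = u^2 + 25. Taking the positive square root: √(EG − F²) = sqrt(u^2 + 25). At (u, v) = (8, 3*pi/5): sqrt(89).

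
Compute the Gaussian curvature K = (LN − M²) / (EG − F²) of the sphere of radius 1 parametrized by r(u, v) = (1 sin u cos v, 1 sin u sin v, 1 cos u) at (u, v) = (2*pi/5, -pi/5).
K = 1

Coefficients of the first fundamental form: E = 1, F = 0, G = sin(u)^2.
Coefficients of the second fundamental form: L = -sin(u)/Abs(sin(u)), M = 0, N = -sin(u)^3/Abs(sin(u)).
Assemble K = (LN − M²)/(EG − F²) = 1. At (u, v) = (2*pi/5, -pi/5): K = 1.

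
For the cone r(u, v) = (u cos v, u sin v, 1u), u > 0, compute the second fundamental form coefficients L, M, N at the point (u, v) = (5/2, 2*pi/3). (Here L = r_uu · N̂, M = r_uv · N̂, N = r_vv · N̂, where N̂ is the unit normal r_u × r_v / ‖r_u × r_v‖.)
L = 0;  M = 0;  N = 5*sqrt(2)/4

Compute the unit normal N̂(u, v) = (-sqrt(2)*u*cos(v)/(2*Abs(u)), -sqrt(2)*u*sin(v)/(2*Abs(u)), sqrt(2)*u/(2*Abs(u))), and the second partials r_uu, r_uv, r_vv. Take dot products:
  L(u, v) = r_uu · N̂ = 0,
  M(u, v) = r_uv · N̂ = 0,
  N(u, v) = r_vv · N̂ = sqrt(2)*u^2/(2*Abs(u)).
Evaluating at (u, v) = (5/2, 2*pi/3):
  L = 0, M = 0, N = 5*sqrt(2)/4.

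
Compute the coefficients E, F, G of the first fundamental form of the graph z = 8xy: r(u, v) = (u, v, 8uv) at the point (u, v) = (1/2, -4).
E = 1025;  F = -128;  G = 17

Partials: r_u = (1, 0, 8*v), r_v = (0, 1, 8*u). As functions of (u, v):
  E = r_u · r_u = 64*v^2 + 1,
  F = r_u · r_v = 64*u*v,
  G = r_v · r_v = 64*u^2 + 1.
Evaluating at (u, v) = (1/2, -4): E = 1025, F = -128, G = 17.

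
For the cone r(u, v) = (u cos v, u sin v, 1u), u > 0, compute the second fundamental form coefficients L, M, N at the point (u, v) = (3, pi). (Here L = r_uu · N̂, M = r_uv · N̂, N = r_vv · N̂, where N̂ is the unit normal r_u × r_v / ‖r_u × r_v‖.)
L = 0;  M = 0;  N = 3*sqrt(2)/2

Compute the unit normal N̂(u, v) = (-sqrt(2)*u*cos(v)/(2*Abs(u)), -sqrt(2)*u*sin(v)/(2*Abs(u)), sqrt(2)*u/(2*Abs(u))), and the second partials r_uu, r_uv, r_vv. Take dot products:
  L(u, v) = r_uu · N̂ = 0,
  M(u, v) = r_uv · N̂ = 0,
  N(u, v) = r_vv · N̂ = sqrt(2)*u^2/(2*Abs(u)).
Evaluating at (u, v) = (3, pi):
  L = 0, M = 0, N = 3*sqrt(2)/2.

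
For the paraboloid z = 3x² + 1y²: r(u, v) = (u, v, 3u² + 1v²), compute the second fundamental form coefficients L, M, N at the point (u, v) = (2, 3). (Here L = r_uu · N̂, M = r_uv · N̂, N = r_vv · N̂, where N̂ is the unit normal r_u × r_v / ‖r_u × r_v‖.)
L = 6*sqrt(181)/181;  M = 0;  N = 2*sqrt(181)/181

Compute the unit normal N̂(u, v) = (-6*u/sqrt(36*u^2 + 4*v^2 + 1), -2*v/sqrt(36*u^2 + 4*v^2 + 1), 1/sqrt(36*u^2 + 4*v^2 + 1)), and the second partials r_uu, r_uv, r_vv. Take dot products:
  L(u, v) = r_uu · N̂ = 6/sqrt(36*u^2 + 4*v^2 + 1),
  M(u, v) = r_uv · N̂ = 0,
  N(u, v) = r_vv · N̂ = 2/sqrt(36*u^2 + 4*v^2 + 1).
Evaluating at (u, v) = (2, 3):
  L = 6*sqrt(181)/181, M = 0, N = 2*sqrt(181)/181.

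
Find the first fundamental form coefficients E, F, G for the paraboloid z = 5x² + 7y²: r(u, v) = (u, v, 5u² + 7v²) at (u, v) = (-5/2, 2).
E = 626;  F = -700;  G = 785

Partials: r_u = (1, 0, 10*u), r_v = (0, 1, 14*v). As functions of (u, v):
  E = r_u · r_u = 100*u^2 + 1,
  F = r_u · r_v = 140*u*v,
  G = r_v · r_v = 196*v^2 + 1.
Evaluating at (u, v) = (-5/2, 2): E = 626, F = -700, G = 785.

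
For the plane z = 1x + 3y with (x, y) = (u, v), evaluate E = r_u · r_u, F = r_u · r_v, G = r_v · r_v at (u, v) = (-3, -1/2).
E = 2;  F = 3;  G = 10

Partials: r_u = (1, 0, 1), r_v = (0, 1, 3). As functions of (u, v):
  E = r_u · r_u = 2,
  F = r_u · r_v = 3,
  G = r_v · r_v = 10.
Evaluating at (u, v) = (-3, -1/2): E = 2, F = 3, G = 10.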